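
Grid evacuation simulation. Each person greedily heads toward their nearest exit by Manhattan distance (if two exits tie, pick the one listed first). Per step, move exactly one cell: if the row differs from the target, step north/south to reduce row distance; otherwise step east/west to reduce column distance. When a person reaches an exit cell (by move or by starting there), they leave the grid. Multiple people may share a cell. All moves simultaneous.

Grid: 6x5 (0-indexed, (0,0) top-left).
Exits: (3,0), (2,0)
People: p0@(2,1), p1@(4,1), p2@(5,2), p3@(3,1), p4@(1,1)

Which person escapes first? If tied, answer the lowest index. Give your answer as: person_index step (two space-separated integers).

Step 1: p0:(2,1)->(2,0)->EXIT | p1:(4,1)->(3,1) | p2:(5,2)->(4,2) | p3:(3,1)->(3,0)->EXIT | p4:(1,1)->(2,1)
Step 2: p0:escaped | p1:(3,1)->(3,0)->EXIT | p2:(4,2)->(3,2) | p3:escaped | p4:(2,1)->(2,0)->EXIT
Step 3: p0:escaped | p1:escaped | p2:(3,2)->(3,1) | p3:escaped | p4:escaped
Step 4: p0:escaped | p1:escaped | p2:(3,1)->(3,0)->EXIT | p3:escaped | p4:escaped
Exit steps: [1, 2, 4, 1, 2]
First to escape: p0 at step 1

Answer: 0 1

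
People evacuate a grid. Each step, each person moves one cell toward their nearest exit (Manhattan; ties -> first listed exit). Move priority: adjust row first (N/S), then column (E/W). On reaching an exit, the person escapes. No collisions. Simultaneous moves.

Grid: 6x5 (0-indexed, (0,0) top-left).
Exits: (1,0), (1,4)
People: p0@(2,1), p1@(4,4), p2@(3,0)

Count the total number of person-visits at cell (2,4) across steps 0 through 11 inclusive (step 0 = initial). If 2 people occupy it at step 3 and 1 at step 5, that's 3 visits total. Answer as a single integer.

Step 0: p0@(2,1) p1@(4,4) p2@(3,0) -> at (2,4): 0 [-], cum=0
Step 1: p0@(1,1) p1@(3,4) p2@(2,0) -> at (2,4): 0 [-], cum=0
Step 2: p0@ESC p1@(2,4) p2@ESC -> at (2,4): 1 [p1], cum=1
Step 3: p0@ESC p1@ESC p2@ESC -> at (2,4): 0 [-], cum=1
Total visits = 1

Answer: 1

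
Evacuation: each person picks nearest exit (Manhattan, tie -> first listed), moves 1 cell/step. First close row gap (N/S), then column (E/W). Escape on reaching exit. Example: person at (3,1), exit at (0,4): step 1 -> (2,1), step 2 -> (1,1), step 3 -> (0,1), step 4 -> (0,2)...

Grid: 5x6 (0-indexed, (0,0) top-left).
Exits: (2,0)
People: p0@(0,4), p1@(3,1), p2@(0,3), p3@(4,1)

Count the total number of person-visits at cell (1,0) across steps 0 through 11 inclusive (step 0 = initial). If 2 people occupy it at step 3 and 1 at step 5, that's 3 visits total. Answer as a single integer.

Answer: 0

Derivation:
Step 0: p0@(0,4) p1@(3,1) p2@(0,3) p3@(4,1) -> at (1,0): 0 [-], cum=0
Step 1: p0@(1,4) p1@(2,1) p2@(1,3) p3@(3,1) -> at (1,0): 0 [-], cum=0
Step 2: p0@(2,4) p1@ESC p2@(2,3) p3@(2,1) -> at (1,0): 0 [-], cum=0
Step 3: p0@(2,3) p1@ESC p2@(2,2) p3@ESC -> at (1,0): 0 [-], cum=0
Step 4: p0@(2,2) p1@ESC p2@(2,1) p3@ESC -> at (1,0): 0 [-], cum=0
Step 5: p0@(2,1) p1@ESC p2@ESC p3@ESC -> at (1,0): 0 [-], cum=0
Step 6: p0@ESC p1@ESC p2@ESC p3@ESC -> at (1,0): 0 [-], cum=0
Total visits = 0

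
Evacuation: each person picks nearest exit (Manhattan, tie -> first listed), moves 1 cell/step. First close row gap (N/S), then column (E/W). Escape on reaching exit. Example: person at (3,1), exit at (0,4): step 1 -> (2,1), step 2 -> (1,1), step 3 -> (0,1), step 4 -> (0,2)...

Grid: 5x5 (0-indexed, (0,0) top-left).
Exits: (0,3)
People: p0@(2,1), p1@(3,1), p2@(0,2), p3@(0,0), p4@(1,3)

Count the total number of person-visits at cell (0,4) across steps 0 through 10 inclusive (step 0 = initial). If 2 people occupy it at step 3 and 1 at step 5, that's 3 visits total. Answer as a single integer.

Answer: 0

Derivation:
Step 0: p0@(2,1) p1@(3,1) p2@(0,2) p3@(0,0) p4@(1,3) -> at (0,4): 0 [-], cum=0
Step 1: p0@(1,1) p1@(2,1) p2@ESC p3@(0,1) p4@ESC -> at (0,4): 0 [-], cum=0
Step 2: p0@(0,1) p1@(1,1) p2@ESC p3@(0,2) p4@ESC -> at (0,4): 0 [-], cum=0
Step 3: p0@(0,2) p1@(0,1) p2@ESC p3@ESC p4@ESC -> at (0,4): 0 [-], cum=0
Step 4: p0@ESC p1@(0,2) p2@ESC p3@ESC p4@ESC -> at (0,4): 0 [-], cum=0
Step 5: p0@ESC p1@ESC p2@ESC p3@ESC p4@ESC -> at (0,4): 0 [-], cum=0
Total visits = 0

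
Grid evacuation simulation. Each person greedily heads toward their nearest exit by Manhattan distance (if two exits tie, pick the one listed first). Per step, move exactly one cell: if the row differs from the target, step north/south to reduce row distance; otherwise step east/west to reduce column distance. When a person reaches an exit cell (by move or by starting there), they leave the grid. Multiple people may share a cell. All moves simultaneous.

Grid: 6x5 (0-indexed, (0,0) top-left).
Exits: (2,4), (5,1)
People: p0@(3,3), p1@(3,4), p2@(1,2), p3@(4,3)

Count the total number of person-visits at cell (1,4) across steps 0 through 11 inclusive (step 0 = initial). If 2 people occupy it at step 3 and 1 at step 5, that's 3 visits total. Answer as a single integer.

Step 0: p0@(3,3) p1@(3,4) p2@(1,2) p3@(4,3) -> at (1,4): 0 [-], cum=0
Step 1: p0@(2,3) p1@ESC p2@(2,2) p3@(3,3) -> at (1,4): 0 [-], cum=0
Step 2: p0@ESC p1@ESC p2@(2,3) p3@(2,3) -> at (1,4): 0 [-], cum=0
Step 3: p0@ESC p1@ESC p2@ESC p3@ESC -> at (1,4): 0 [-], cum=0
Total visits = 0

Answer: 0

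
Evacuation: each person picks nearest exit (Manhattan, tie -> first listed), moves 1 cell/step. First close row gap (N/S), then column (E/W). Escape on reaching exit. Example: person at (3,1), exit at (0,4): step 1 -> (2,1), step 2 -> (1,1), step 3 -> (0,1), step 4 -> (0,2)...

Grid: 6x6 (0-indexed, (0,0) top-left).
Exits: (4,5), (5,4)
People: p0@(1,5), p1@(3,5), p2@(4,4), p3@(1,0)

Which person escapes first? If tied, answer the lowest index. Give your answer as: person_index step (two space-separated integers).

Step 1: p0:(1,5)->(2,5) | p1:(3,5)->(4,5)->EXIT | p2:(4,4)->(4,5)->EXIT | p3:(1,0)->(2,0)
Step 2: p0:(2,5)->(3,5) | p1:escaped | p2:escaped | p3:(2,0)->(3,0)
Step 3: p0:(3,5)->(4,5)->EXIT | p1:escaped | p2:escaped | p3:(3,0)->(4,0)
Step 4: p0:escaped | p1:escaped | p2:escaped | p3:(4,0)->(4,1)
Step 5: p0:escaped | p1:escaped | p2:escaped | p3:(4,1)->(4,2)
Step 6: p0:escaped | p1:escaped | p2:escaped | p3:(4,2)->(4,3)
Step 7: p0:escaped | p1:escaped | p2:escaped | p3:(4,3)->(4,4)
Step 8: p0:escaped | p1:escaped | p2:escaped | p3:(4,4)->(4,5)->EXIT
Exit steps: [3, 1, 1, 8]
First to escape: p1 at step 1

Answer: 1 1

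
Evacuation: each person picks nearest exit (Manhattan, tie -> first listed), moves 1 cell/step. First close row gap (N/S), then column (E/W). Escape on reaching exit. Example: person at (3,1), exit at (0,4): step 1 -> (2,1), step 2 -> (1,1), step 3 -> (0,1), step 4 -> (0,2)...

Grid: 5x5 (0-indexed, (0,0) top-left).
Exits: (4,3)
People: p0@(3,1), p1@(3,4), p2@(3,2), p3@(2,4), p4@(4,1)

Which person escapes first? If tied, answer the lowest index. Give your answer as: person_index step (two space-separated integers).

Answer: 1 2

Derivation:
Step 1: p0:(3,1)->(4,1) | p1:(3,4)->(4,4) | p2:(3,2)->(4,2) | p3:(2,4)->(3,4) | p4:(4,1)->(4,2)
Step 2: p0:(4,1)->(4,2) | p1:(4,4)->(4,3)->EXIT | p2:(4,2)->(4,3)->EXIT | p3:(3,4)->(4,4) | p4:(4,2)->(4,3)->EXIT
Step 3: p0:(4,2)->(4,3)->EXIT | p1:escaped | p2:escaped | p3:(4,4)->(4,3)->EXIT | p4:escaped
Exit steps: [3, 2, 2, 3, 2]
First to escape: p1 at step 2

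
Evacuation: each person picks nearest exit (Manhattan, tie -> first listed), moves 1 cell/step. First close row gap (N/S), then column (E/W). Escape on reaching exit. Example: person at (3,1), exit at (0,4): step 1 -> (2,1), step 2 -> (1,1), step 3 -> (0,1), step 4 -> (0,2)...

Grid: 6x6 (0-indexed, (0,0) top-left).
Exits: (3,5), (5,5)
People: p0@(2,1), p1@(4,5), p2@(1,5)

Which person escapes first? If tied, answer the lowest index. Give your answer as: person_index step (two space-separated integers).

Step 1: p0:(2,1)->(3,1) | p1:(4,5)->(3,5)->EXIT | p2:(1,5)->(2,5)
Step 2: p0:(3,1)->(3,2) | p1:escaped | p2:(2,5)->(3,5)->EXIT
Step 3: p0:(3,2)->(3,3) | p1:escaped | p2:escaped
Step 4: p0:(3,3)->(3,4) | p1:escaped | p2:escaped
Step 5: p0:(3,4)->(3,5)->EXIT | p1:escaped | p2:escaped
Exit steps: [5, 1, 2]
First to escape: p1 at step 1

Answer: 1 1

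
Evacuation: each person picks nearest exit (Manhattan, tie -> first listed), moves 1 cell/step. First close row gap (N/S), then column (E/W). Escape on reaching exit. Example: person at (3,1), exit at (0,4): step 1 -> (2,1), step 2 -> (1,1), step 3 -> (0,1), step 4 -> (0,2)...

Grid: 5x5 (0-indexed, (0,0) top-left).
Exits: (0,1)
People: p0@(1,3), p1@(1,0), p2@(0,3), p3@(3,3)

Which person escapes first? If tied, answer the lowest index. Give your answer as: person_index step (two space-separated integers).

Answer: 1 2

Derivation:
Step 1: p0:(1,3)->(0,3) | p1:(1,0)->(0,0) | p2:(0,3)->(0,2) | p3:(3,3)->(2,3)
Step 2: p0:(0,3)->(0,2) | p1:(0,0)->(0,1)->EXIT | p2:(0,2)->(0,1)->EXIT | p3:(2,3)->(1,3)
Step 3: p0:(0,2)->(0,1)->EXIT | p1:escaped | p2:escaped | p3:(1,3)->(0,3)
Step 4: p0:escaped | p1:escaped | p2:escaped | p3:(0,3)->(0,2)
Step 5: p0:escaped | p1:escaped | p2:escaped | p3:(0,2)->(0,1)->EXIT
Exit steps: [3, 2, 2, 5]
First to escape: p1 at step 2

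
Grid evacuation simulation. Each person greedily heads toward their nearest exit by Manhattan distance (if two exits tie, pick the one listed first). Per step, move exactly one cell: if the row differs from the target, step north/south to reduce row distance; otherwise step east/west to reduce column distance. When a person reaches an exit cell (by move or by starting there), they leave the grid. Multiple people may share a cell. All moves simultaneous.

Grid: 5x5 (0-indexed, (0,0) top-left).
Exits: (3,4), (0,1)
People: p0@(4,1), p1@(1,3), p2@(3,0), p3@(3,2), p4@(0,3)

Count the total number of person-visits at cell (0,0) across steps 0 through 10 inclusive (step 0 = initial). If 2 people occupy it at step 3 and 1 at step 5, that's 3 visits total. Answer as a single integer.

Step 0: p0@(4,1) p1@(1,3) p2@(3,0) p3@(3,2) p4@(0,3) -> at (0,0): 0 [-], cum=0
Step 1: p0@(3,1) p1@(2,3) p2@(3,1) p3@(3,3) p4@(0,2) -> at (0,0): 0 [-], cum=0
Step 2: p0@(3,2) p1@(3,3) p2@(3,2) p3@ESC p4@ESC -> at (0,0): 0 [-], cum=0
Step 3: p0@(3,3) p1@ESC p2@(3,3) p3@ESC p4@ESC -> at (0,0): 0 [-], cum=0
Step 4: p0@ESC p1@ESC p2@ESC p3@ESC p4@ESC -> at (0,0): 0 [-], cum=0
Total visits = 0

Answer: 0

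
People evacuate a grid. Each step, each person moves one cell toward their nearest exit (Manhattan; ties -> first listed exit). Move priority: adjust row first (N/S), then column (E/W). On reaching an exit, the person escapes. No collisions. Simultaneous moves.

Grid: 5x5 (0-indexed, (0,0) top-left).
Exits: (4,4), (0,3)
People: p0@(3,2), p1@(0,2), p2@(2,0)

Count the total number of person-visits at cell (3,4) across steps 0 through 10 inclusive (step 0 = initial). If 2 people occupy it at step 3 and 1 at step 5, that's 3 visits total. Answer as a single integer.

Answer: 0

Derivation:
Step 0: p0@(3,2) p1@(0,2) p2@(2,0) -> at (3,4): 0 [-], cum=0
Step 1: p0@(4,2) p1@ESC p2@(1,0) -> at (3,4): 0 [-], cum=0
Step 2: p0@(4,3) p1@ESC p2@(0,0) -> at (3,4): 0 [-], cum=0
Step 3: p0@ESC p1@ESC p2@(0,1) -> at (3,4): 0 [-], cum=0
Step 4: p0@ESC p1@ESC p2@(0,2) -> at (3,4): 0 [-], cum=0
Step 5: p0@ESC p1@ESC p2@ESC -> at (3,4): 0 [-], cum=0
Total visits = 0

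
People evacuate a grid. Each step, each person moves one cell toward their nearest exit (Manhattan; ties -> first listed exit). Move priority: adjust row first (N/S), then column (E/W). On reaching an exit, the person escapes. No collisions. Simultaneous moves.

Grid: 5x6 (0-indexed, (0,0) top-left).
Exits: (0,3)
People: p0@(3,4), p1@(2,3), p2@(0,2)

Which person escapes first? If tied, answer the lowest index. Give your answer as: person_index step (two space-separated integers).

Answer: 2 1

Derivation:
Step 1: p0:(3,4)->(2,4) | p1:(2,3)->(1,3) | p2:(0,2)->(0,3)->EXIT
Step 2: p0:(2,4)->(1,4) | p1:(1,3)->(0,3)->EXIT | p2:escaped
Step 3: p0:(1,4)->(0,4) | p1:escaped | p2:escaped
Step 4: p0:(0,4)->(0,3)->EXIT | p1:escaped | p2:escaped
Exit steps: [4, 2, 1]
First to escape: p2 at step 1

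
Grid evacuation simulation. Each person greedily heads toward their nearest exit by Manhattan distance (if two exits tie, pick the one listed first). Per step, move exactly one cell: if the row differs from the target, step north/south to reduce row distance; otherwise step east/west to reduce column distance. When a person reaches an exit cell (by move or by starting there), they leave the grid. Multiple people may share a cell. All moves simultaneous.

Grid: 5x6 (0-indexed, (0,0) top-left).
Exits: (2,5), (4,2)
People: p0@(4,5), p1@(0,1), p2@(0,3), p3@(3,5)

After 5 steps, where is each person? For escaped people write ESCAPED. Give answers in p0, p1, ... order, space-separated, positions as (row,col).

Step 1: p0:(4,5)->(3,5) | p1:(0,1)->(1,1) | p2:(0,3)->(1,3) | p3:(3,5)->(2,5)->EXIT
Step 2: p0:(3,5)->(2,5)->EXIT | p1:(1,1)->(2,1) | p2:(1,3)->(2,3) | p3:escaped
Step 3: p0:escaped | p1:(2,1)->(3,1) | p2:(2,3)->(2,4) | p3:escaped
Step 4: p0:escaped | p1:(3,1)->(4,1) | p2:(2,4)->(2,5)->EXIT | p3:escaped
Step 5: p0:escaped | p1:(4,1)->(4,2)->EXIT | p2:escaped | p3:escaped

ESCAPED ESCAPED ESCAPED ESCAPED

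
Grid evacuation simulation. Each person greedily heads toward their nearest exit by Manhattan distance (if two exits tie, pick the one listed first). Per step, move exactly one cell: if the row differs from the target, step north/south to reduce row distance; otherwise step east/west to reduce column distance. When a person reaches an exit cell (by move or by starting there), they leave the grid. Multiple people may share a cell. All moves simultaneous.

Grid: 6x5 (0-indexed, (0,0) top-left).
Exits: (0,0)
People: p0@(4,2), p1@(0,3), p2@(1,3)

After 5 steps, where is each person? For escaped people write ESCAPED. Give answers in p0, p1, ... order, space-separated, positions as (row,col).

Step 1: p0:(4,2)->(3,2) | p1:(0,3)->(0,2) | p2:(1,3)->(0,3)
Step 2: p0:(3,2)->(2,2) | p1:(0,2)->(0,1) | p2:(0,3)->(0,2)
Step 3: p0:(2,2)->(1,2) | p1:(0,1)->(0,0)->EXIT | p2:(0,2)->(0,1)
Step 4: p0:(1,2)->(0,2) | p1:escaped | p2:(0,1)->(0,0)->EXIT
Step 5: p0:(0,2)->(0,1) | p1:escaped | p2:escaped

(0,1) ESCAPED ESCAPED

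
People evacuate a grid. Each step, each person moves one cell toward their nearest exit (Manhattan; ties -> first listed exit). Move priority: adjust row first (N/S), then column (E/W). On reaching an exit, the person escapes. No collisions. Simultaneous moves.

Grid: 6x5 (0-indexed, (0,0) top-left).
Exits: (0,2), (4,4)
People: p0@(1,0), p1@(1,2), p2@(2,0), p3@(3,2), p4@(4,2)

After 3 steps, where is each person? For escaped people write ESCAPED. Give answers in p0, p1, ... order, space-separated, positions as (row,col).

Step 1: p0:(1,0)->(0,0) | p1:(1,2)->(0,2)->EXIT | p2:(2,0)->(1,0) | p3:(3,2)->(2,2) | p4:(4,2)->(4,3)
Step 2: p0:(0,0)->(0,1) | p1:escaped | p2:(1,0)->(0,0) | p3:(2,2)->(1,2) | p4:(4,3)->(4,4)->EXIT
Step 3: p0:(0,1)->(0,2)->EXIT | p1:escaped | p2:(0,0)->(0,1) | p3:(1,2)->(0,2)->EXIT | p4:escaped

ESCAPED ESCAPED (0,1) ESCAPED ESCAPED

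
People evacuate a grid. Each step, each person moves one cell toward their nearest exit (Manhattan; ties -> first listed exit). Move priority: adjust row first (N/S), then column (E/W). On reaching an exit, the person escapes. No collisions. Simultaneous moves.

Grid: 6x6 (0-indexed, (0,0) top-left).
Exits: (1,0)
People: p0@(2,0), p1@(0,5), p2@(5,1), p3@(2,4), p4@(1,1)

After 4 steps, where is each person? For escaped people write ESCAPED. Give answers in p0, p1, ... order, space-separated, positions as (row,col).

Step 1: p0:(2,0)->(1,0)->EXIT | p1:(0,5)->(1,5) | p2:(5,1)->(4,1) | p3:(2,4)->(1,4) | p4:(1,1)->(1,0)->EXIT
Step 2: p0:escaped | p1:(1,5)->(1,4) | p2:(4,1)->(3,1) | p3:(1,4)->(1,3) | p4:escaped
Step 3: p0:escaped | p1:(1,4)->(1,3) | p2:(3,1)->(2,1) | p3:(1,3)->(1,2) | p4:escaped
Step 4: p0:escaped | p1:(1,3)->(1,2) | p2:(2,1)->(1,1) | p3:(1,2)->(1,1) | p4:escaped

ESCAPED (1,2) (1,1) (1,1) ESCAPED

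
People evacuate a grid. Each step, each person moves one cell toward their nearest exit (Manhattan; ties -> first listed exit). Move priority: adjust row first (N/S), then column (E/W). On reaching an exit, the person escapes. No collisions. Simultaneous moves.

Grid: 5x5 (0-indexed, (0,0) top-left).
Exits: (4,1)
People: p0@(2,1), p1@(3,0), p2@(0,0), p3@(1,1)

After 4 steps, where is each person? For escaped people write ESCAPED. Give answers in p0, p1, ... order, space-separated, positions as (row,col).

Step 1: p0:(2,1)->(3,1) | p1:(3,0)->(4,0) | p2:(0,0)->(1,0) | p3:(1,1)->(2,1)
Step 2: p0:(3,1)->(4,1)->EXIT | p1:(4,0)->(4,1)->EXIT | p2:(1,0)->(2,0) | p3:(2,1)->(3,1)
Step 3: p0:escaped | p1:escaped | p2:(2,0)->(3,0) | p3:(3,1)->(4,1)->EXIT
Step 4: p0:escaped | p1:escaped | p2:(3,0)->(4,0) | p3:escaped

ESCAPED ESCAPED (4,0) ESCAPED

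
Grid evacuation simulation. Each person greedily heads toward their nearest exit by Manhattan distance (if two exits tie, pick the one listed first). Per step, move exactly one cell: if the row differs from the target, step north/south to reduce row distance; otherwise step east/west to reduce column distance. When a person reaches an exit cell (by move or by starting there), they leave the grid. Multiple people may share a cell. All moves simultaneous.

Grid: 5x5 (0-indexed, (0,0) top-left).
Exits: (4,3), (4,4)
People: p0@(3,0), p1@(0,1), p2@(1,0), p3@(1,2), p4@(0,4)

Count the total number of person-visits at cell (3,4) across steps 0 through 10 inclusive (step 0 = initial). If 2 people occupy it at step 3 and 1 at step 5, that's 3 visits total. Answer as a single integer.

Answer: 1

Derivation:
Step 0: p0@(3,0) p1@(0,1) p2@(1,0) p3@(1,2) p4@(0,4) -> at (3,4): 0 [-], cum=0
Step 1: p0@(4,0) p1@(1,1) p2@(2,0) p3@(2,2) p4@(1,4) -> at (3,4): 0 [-], cum=0
Step 2: p0@(4,1) p1@(2,1) p2@(3,0) p3@(3,2) p4@(2,4) -> at (3,4): 0 [-], cum=0
Step 3: p0@(4,2) p1@(3,1) p2@(4,0) p3@(4,2) p4@(3,4) -> at (3,4): 1 [p4], cum=1
Step 4: p0@ESC p1@(4,1) p2@(4,1) p3@ESC p4@ESC -> at (3,4): 0 [-], cum=1
Step 5: p0@ESC p1@(4,2) p2@(4,2) p3@ESC p4@ESC -> at (3,4): 0 [-], cum=1
Step 6: p0@ESC p1@ESC p2@ESC p3@ESC p4@ESC -> at (3,4): 0 [-], cum=1
Total visits = 1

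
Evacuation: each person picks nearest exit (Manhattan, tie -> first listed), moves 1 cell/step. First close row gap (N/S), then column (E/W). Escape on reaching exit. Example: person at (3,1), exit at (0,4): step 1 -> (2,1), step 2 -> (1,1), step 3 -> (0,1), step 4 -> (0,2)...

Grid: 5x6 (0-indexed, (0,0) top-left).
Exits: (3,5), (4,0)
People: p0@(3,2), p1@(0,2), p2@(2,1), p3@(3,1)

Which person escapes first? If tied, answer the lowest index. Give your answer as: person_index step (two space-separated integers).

Step 1: p0:(3,2)->(3,3) | p1:(0,2)->(1,2) | p2:(2,1)->(3,1) | p3:(3,1)->(4,1)
Step 2: p0:(3,3)->(3,4) | p1:(1,2)->(2,2) | p2:(3,1)->(4,1) | p3:(4,1)->(4,0)->EXIT
Step 3: p0:(3,4)->(3,5)->EXIT | p1:(2,2)->(3,2) | p2:(4,1)->(4,0)->EXIT | p3:escaped
Step 4: p0:escaped | p1:(3,2)->(3,3) | p2:escaped | p3:escaped
Step 5: p0:escaped | p1:(3,3)->(3,4) | p2:escaped | p3:escaped
Step 6: p0:escaped | p1:(3,4)->(3,5)->EXIT | p2:escaped | p3:escaped
Exit steps: [3, 6, 3, 2]
First to escape: p3 at step 2

Answer: 3 2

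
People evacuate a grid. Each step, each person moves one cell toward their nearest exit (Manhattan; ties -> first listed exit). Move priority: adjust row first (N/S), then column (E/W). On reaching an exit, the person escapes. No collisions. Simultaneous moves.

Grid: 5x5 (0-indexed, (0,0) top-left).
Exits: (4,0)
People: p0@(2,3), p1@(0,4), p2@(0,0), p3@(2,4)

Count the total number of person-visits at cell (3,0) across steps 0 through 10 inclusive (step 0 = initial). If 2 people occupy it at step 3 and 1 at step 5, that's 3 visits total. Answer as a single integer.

Step 0: p0@(2,3) p1@(0,4) p2@(0,0) p3@(2,4) -> at (3,0): 0 [-], cum=0
Step 1: p0@(3,3) p1@(1,4) p2@(1,0) p3@(3,4) -> at (3,0): 0 [-], cum=0
Step 2: p0@(4,3) p1@(2,4) p2@(2,0) p3@(4,4) -> at (3,0): 0 [-], cum=0
Step 3: p0@(4,2) p1@(3,4) p2@(3,0) p3@(4,3) -> at (3,0): 1 [p2], cum=1
Step 4: p0@(4,1) p1@(4,4) p2@ESC p3@(4,2) -> at (3,0): 0 [-], cum=1
Step 5: p0@ESC p1@(4,3) p2@ESC p3@(4,1) -> at (3,0): 0 [-], cum=1
Step 6: p0@ESC p1@(4,2) p2@ESC p3@ESC -> at (3,0): 0 [-], cum=1
Step 7: p0@ESC p1@(4,1) p2@ESC p3@ESC -> at (3,0): 0 [-], cum=1
Step 8: p0@ESC p1@ESC p2@ESC p3@ESC -> at (3,0): 0 [-], cum=1
Total visits = 1

Answer: 1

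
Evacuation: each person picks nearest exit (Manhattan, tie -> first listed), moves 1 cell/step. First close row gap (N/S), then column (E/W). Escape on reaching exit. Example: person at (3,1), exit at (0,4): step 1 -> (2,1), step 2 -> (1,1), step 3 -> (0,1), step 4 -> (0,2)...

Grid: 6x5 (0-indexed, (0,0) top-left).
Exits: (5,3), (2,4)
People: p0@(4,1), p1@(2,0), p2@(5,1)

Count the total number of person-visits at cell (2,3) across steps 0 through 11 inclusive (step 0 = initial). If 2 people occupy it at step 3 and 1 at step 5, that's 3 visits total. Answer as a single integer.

Step 0: p0@(4,1) p1@(2,0) p2@(5,1) -> at (2,3): 0 [-], cum=0
Step 1: p0@(5,1) p1@(2,1) p2@(5,2) -> at (2,3): 0 [-], cum=0
Step 2: p0@(5,2) p1@(2,2) p2@ESC -> at (2,3): 0 [-], cum=0
Step 3: p0@ESC p1@(2,3) p2@ESC -> at (2,3): 1 [p1], cum=1
Step 4: p0@ESC p1@ESC p2@ESC -> at (2,3): 0 [-], cum=1
Total visits = 1

Answer: 1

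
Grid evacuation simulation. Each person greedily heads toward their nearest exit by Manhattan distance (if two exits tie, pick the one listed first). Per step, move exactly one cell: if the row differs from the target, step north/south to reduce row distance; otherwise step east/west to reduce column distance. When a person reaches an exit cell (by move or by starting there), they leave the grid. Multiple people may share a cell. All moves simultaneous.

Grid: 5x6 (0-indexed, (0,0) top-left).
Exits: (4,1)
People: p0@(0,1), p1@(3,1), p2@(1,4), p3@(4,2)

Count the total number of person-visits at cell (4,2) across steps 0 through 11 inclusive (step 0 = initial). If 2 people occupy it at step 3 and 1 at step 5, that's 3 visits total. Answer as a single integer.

Answer: 2

Derivation:
Step 0: p0@(0,1) p1@(3,1) p2@(1,4) p3@(4,2) -> at (4,2): 1 [p3], cum=1
Step 1: p0@(1,1) p1@ESC p2@(2,4) p3@ESC -> at (4,2): 0 [-], cum=1
Step 2: p0@(2,1) p1@ESC p2@(3,4) p3@ESC -> at (4,2): 0 [-], cum=1
Step 3: p0@(3,1) p1@ESC p2@(4,4) p3@ESC -> at (4,2): 0 [-], cum=1
Step 4: p0@ESC p1@ESC p2@(4,3) p3@ESC -> at (4,2): 0 [-], cum=1
Step 5: p0@ESC p1@ESC p2@(4,2) p3@ESC -> at (4,2): 1 [p2], cum=2
Step 6: p0@ESC p1@ESC p2@ESC p3@ESC -> at (4,2): 0 [-], cum=2
Total visits = 2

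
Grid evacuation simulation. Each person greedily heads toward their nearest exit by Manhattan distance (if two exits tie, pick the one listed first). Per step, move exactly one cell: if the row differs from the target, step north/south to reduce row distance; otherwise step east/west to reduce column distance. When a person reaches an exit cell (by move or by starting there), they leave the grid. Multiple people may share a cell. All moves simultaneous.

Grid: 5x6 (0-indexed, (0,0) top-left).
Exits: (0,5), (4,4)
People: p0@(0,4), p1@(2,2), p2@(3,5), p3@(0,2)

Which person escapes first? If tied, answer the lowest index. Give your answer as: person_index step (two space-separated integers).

Answer: 0 1

Derivation:
Step 1: p0:(0,4)->(0,5)->EXIT | p1:(2,2)->(3,2) | p2:(3,5)->(4,5) | p3:(0,2)->(0,3)
Step 2: p0:escaped | p1:(3,2)->(4,2) | p2:(4,5)->(4,4)->EXIT | p3:(0,3)->(0,4)
Step 3: p0:escaped | p1:(4,2)->(4,3) | p2:escaped | p3:(0,4)->(0,5)->EXIT
Step 4: p0:escaped | p1:(4,3)->(4,4)->EXIT | p2:escaped | p3:escaped
Exit steps: [1, 4, 2, 3]
First to escape: p0 at step 1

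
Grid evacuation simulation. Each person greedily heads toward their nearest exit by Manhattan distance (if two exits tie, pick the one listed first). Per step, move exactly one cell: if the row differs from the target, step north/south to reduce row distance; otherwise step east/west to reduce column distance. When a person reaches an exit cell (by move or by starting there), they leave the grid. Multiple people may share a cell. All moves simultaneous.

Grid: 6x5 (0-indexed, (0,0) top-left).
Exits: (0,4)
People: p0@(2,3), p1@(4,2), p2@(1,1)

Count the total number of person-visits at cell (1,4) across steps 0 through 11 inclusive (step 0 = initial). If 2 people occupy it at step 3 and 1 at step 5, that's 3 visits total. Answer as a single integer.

Answer: 0

Derivation:
Step 0: p0@(2,3) p1@(4,2) p2@(1,1) -> at (1,4): 0 [-], cum=0
Step 1: p0@(1,3) p1@(3,2) p2@(0,1) -> at (1,4): 0 [-], cum=0
Step 2: p0@(0,3) p1@(2,2) p2@(0,2) -> at (1,4): 0 [-], cum=0
Step 3: p0@ESC p1@(1,2) p2@(0,3) -> at (1,4): 0 [-], cum=0
Step 4: p0@ESC p1@(0,2) p2@ESC -> at (1,4): 0 [-], cum=0
Step 5: p0@ESC p1@(0,3) p2@ESC -> at (1,4): 0 [-], cum=0
Step 6: p0@ESC p1@ESC p2@ESC -> at (1,4): 0 [-], cum=0
Total visits = 0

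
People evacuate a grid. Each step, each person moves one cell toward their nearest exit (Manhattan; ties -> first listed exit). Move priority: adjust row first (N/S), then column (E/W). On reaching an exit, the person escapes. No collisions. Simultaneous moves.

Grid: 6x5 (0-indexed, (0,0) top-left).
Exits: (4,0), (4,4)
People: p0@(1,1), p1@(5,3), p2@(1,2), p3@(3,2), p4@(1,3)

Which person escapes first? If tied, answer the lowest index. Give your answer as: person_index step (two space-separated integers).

Answer: 1 2

Derivation:
Step 1: p0:(1,1)->(2,1) | p1:(5,3)->(4,3) | p2:(1,2)->(2,2) | p3:(3,2)->(4,2) | p4:(1,3)->(2,3)
Step 2: p0:(2,1)->(3,1) | p1:(4,3)->(4,4)->EXIT | p2:(2,2)->(3,2) | p3:(4,2)->(4,1) | p4:(2,3)->(3,3)
Step 3: p0:(3,1)->(4,1) | p1:escaped | p2:(3,2)->(4,2) | p3:(4,1)->(4,0)->EXIT | p4:(3,3)->(4,3)
Step 4: p0:(4,1)->(4,0)->EXIT | p1:escaped | p2:(4,2)->(4,1) | p3:escaped | p4:(4,3)->(4,4)->EXIT
Step 5: p0:escaped | p1:escaped | p2:(4,1)->(4,0)->EXIT | p3:escaped | p4:escaped
Exit steps: [4, 2, 5, 3, 4]
First to escape: p1 at step 2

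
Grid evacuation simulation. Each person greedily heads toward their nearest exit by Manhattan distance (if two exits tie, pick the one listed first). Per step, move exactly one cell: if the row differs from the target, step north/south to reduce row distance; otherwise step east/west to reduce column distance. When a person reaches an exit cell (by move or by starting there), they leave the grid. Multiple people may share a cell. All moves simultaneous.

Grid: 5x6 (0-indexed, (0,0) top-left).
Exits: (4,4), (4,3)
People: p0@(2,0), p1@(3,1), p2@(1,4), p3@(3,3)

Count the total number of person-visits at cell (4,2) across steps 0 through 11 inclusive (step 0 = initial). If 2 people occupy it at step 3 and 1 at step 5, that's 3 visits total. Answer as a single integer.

Answer: 2

Derivation:
Step 0: p0@(2,0) p1@(3,1) p2@(1,4) p3@(3,3) -> at (4,2): 0 [-], cum=0
Step 1: p0@(3,0) p1@(4,1) p2@(2,4) p3@ESC -> at (4,2): 0 [-], cum=0
Step 2: p0@(4,0) p1@(4,2) p2@(3,4) p3@ESC -> at (4,2): 1 [p1], cum=1
Step 3: p0@(4,1) p1@ESC p2@ESC p3@ESC -> at (4,2): 0 [-], cum=1
Step 4: p0@(4,2) p1@ESC p2@ESC p3@ESC -> at (4,2): 1 [p0], cum=2
Step 5: p0@ESC p1@ESC p2@ESC p3@ESC -> at (4,2): 0 [-], cum=2
Total visits = 2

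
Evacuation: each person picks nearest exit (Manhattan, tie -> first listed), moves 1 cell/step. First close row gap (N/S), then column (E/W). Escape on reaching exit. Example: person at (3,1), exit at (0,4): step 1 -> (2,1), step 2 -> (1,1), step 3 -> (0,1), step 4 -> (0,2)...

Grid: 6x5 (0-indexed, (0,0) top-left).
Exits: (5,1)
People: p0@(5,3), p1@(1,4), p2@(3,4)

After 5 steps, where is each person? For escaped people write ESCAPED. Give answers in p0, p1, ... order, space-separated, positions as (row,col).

Step 1: p0:(5,3)->(5,2) | p1:(1,4)->(2,4) | p2:(3,4)->(4,4)
Step 2: p0:(5,2)->(5,1)->EXIT | p1:(2,4)->(3,4) | p2:(4,4)->(5,4)
Step 3: p0:escaped | p1:(3,4)->(4,4) | p2:(5,4)->(5,3)
Step 4: p0:escaped | p1:(4,4)->(5,4) | p2:(5,3)->(5,2)
Step 5: p0:escaped | p1:(5,4)->(5,3) | p2:(5,2)->(5,1)->EXIT

ESCAPED (5,3) ESCAPED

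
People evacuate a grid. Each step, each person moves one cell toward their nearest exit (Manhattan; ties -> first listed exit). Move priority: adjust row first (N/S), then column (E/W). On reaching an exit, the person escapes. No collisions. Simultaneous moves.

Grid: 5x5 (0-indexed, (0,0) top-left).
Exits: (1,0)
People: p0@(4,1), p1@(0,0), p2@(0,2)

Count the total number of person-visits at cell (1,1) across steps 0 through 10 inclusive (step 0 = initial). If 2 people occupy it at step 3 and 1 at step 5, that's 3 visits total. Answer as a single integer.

Answer: 2

Derivation:
Step 0: p0@(4,1) p1@(0,0) p2@(0,2) -> at (1,1): 0 [-], cum=0
Step 1: p0@(3,1) p1@ESC p2@(1,2) -> at (1,1): 0 [-], cum=0
Step 2: p0@(2,1) p1@ESC p2@(1,1) -> at (1,1): 1 [p2], cum=1
Step 3: p0@(1,1) p1@ESC p2@ESC -> at (1,1): 1 [p0], cum=2
Step 4: p0@ESC p1@ESC p2@ESC -> at (1,1): 0 [-], cum=2
Total visits = 2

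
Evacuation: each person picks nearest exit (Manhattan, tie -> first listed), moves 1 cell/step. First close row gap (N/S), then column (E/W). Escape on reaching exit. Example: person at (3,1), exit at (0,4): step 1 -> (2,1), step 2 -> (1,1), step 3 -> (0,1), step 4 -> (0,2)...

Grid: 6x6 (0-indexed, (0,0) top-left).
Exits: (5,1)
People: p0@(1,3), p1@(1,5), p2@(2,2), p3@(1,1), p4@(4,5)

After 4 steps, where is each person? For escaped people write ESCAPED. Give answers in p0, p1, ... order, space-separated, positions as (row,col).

Step 1: p0:(1,3)->(2,3) | p1:(1,5)->(2,5) | p2:(2,2)->(3,2) | p3:(1,1)->(2,1) | p4:(4,5)->(5,5)
Step 2: p0:(2,3)->(3,3) | p1:(2,5)->(3,5) | p2:(3,2)->(4,2) | p3:(2,1)->(3,1) | p4:(5,5)->(5,4)
Step 3: p0:(3,3)->(4,3) | p1:(3,5)->(4,5) | p2:(4,2)->(5,2) | p3:(3,1)->(4,1) | p4:(5,4)->(5,3)
Step 4: p0:(4,3)->(5,3) | p1:(4,5)->(5,5) | p2:(5,2)->(5,1)->EXIT | p3:(4,1)->(5,1)->EXIT | p4:(5,3)->(5,2)

(5,3) (5,5) ESCAPED ESCAPED (5,2)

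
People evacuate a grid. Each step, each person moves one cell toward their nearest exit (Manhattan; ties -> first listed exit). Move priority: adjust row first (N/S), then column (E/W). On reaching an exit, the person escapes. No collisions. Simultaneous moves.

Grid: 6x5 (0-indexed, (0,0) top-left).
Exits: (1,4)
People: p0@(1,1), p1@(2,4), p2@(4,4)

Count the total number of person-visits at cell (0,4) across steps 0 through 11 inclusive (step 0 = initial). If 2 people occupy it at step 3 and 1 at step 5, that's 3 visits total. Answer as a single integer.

Step 0: p0@(1,1) p1@(2,4) p2@(4,4) -> at (0,4): 0 [-], cum=0
Step 1: p0@(1,2) p1@ESC p2@(3,4) -> at (0,4): 0 [-], cum=0
Step 2: p0@(1,3) p1@ESC p2@(2,4) -> at (0,4): 0 [-], cum=0
Step 3: p0@ESC p1@ESC p2@ESC -> at (0,4): 0 [-], cum=0
Total visits = 0

Answer: 0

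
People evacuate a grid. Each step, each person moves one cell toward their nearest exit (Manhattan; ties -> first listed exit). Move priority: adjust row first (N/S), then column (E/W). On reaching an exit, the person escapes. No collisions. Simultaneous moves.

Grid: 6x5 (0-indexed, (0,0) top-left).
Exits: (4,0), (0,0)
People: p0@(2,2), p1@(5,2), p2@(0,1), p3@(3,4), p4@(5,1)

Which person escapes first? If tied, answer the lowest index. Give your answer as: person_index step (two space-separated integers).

Answer: 2 1

Derivation:
Step 1: p0:(2,2)->(3,2) | p1:(5,2)->(4,2) | p2:(0,1)->(0,0)->EXIT | p3:(3,4)->(4,4) | p4:(5,1)->(4,1)
Step 2: p0:(3,2)->(4,2) | p1:(4,2)->(4,1) | p2:escaped | p3:(4,4)->(4,3) | p4:(4,1)->(4,0)->EXIT
Step 3: p0:(4,2)->(4,1) | p1:(4,1)->(4,0)->EXIT | p2:escaped | p3:(4,3)->(4,2) | p4:escaped
Step 4: p0:(4,1)->(4,0)->EXIT | p1:escaped | p2:escaped | p3:(4,2)->(4,1) | p4:escaped
Step 5: p0:escaped | p1:escaped | p2:escaped | p3:(4,1)->(4,0)->EXIT | p4:escaped
Exit steps: [4, 3, 1, 5, 2]
First to escape: p2 at step 1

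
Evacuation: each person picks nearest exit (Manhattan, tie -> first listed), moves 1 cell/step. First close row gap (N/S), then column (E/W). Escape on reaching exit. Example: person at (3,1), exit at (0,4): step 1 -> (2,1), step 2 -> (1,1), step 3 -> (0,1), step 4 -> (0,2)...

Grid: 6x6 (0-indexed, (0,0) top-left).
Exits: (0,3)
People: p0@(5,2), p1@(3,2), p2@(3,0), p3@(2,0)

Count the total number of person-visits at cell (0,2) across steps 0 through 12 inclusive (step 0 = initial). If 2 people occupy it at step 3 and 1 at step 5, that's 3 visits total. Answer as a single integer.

Step 0: p0@(5,2) p1@(3,2) p2@(3,0) p3@(2,0) -> at (0,2): 0 [-], cum=0
Step 1: p0@(4,2) p1@(2,2) p2@(2,0) p3@(1,0) -> at (0,2): 0 [-], cum=0
Step 2: p0@(3,2) p1@(1,2) p2@(1,0) p3@(0,0) -> at (0,2): 0 [-], cum=0
Step 3: p0@(2,2) p1@(0,2) p2@(0,0) p3@(0,1) -> at (0,2): 1 [p1], cum=1
Step 4: p0@(1,2) p1@ESC p2@(0,1) p3@(0,2) -> at (0,2): 1 [p3], cum=2
Step 5: p0@(0,2) p1@ESC p2@(0,2) p3@ESC -> at (0,2): 2 [p0,p2], cum=4
Step 6: p0@ESC p1@ESC p2@ESC p3@ESC -> at (0,2): 0 [-], cum=4
Total visits = 4

Answer: 4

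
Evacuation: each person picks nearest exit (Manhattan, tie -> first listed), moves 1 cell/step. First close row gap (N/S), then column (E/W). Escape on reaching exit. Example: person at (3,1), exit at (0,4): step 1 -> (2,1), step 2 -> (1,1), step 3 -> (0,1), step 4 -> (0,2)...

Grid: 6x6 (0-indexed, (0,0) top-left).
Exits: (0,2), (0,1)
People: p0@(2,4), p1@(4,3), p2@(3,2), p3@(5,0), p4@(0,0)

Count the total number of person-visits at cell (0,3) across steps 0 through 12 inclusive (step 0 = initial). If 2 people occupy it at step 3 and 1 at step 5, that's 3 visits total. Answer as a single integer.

Answer: 2

Derivation:
Step 0: p0@(2,4) p1@(4,3) p2@(3,2) p3@(5,0) p4@(0,0) -> at (0,3): 0 [-], cum=0
Step 1: p0@(1,4) p1@(3,3) p2@(2,2) p3@(4,0) p4@ESC -> at (0,3): 0 [-], cum=0
Step 2: p0@(0,4) p1@(2,3) p2@(1,2) p3@(3,0) p4@ESC -> at (0,3): 0 [-], cum=0
Step 3: p0@(0,3) p1@(1,3) p2@ESC p3@(2,0) p4@ESC -> at (0,3): 1 [p0], cum=1
Step 4: p0@ESC p1@(0,3) p2@ESC p3@(1,0) p4@ESC -> at (0,3): 1 [p1], cum=2
Step 5: p0@ESC p1@ESC p2@ESC p3@(0,0) p4@ESC -> at (0,3): 0 [-], cum=2
Step 6: p0@ESC p1@ESC p2@ESC p3@ESC p4@ESC -> at (0,3): 0 [-], cum=2
Total visits = 2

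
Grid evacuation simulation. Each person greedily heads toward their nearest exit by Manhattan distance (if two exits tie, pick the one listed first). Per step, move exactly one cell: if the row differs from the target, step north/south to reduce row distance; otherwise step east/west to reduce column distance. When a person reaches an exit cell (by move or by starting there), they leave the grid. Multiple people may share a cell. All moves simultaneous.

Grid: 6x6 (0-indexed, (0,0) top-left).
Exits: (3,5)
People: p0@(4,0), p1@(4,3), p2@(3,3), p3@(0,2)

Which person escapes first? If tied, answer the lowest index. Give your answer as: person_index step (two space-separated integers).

Answer: 2 2

Derivation:
Step 1: p0:(4,0)->(3,0) | p1:(4,3)->(3,3) | p2:(3,3)->(3,4) | p3:(0,2)->(1,2)
Step 2: p0:(3,0)->(3,1) | p1:(3,3)->(3,4) | p2:(3,4)->(3,5)->EXIT | p3:(1,2)->(2,2)
Step 3: p0:(3,1)->(3,2) | p1:(3,4)->(3,5)->EXIT | p2:escaped | p3:(2,2)->(3,2)
Step 4: p0:(3,2)->(3,3) | p1:escaped | p2:escaped | p3:(3,2)->(3,3)
Step 5: p0:(3,3)->(3,4) | p1:escaped | p2:escaped | p3:(3,3)->(3,4)
Step 6: p0:(3,4)->(3,5)->EXIT | p1:escaped | p2:escaped | p3:(3,4)->(3,5)->EXIT
Exit steps: [6, 3, 2, 6]
First to escape: p2 at step 2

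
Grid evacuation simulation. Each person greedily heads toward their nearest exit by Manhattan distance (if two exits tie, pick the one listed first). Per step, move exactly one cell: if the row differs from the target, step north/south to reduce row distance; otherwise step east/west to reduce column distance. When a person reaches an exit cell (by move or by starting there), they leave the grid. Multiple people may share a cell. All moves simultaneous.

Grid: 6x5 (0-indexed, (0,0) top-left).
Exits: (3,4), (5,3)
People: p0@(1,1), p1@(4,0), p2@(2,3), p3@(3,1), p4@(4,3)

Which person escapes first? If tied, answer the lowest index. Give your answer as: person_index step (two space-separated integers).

Step 1: p0:(1,1)->(2,1) | p1:(4,0)->(5,0) | p2:(2,3)->(3,3) | p3:(3,1)->(3,2) | p4:(4,3)->(5,3)->EXIT
Step 2: p0:(2,1)->(3,1) | p1:(5,0)->(5,1) | p2:(3,3)->(3,4)->EXIT | p3:(3,2)->(3,3) | p4:escaped
Step 3: p0:(3,1)->(3,2) | p1:(5,1)->(5,2) | p2:escaped | p3:(3,3)->(3,4)->EXIT | p4:escaped
Step 4: p0:(3,2)->(3,3) | p1:(5,2)->(5,3)->EXIT | p2:escaped | p3:escaped | p4:escaped
Step 5: p0:(3,3)->(3,4)->EXIT | p1:escaped | p2:escaped | p3:escaped | p4:escaped
Exit steps: [5, 4, 2, 3, 1]
First to escape: p4 at step 1

Answer: 4 1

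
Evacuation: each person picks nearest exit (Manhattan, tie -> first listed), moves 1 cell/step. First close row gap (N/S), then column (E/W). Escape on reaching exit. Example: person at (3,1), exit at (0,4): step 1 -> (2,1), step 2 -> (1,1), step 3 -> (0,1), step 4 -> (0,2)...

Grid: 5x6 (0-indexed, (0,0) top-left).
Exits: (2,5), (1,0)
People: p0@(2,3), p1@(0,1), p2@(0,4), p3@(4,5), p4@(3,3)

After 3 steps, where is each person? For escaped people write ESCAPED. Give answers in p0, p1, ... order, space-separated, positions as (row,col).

Step 1: p0:(2,3)->(2,4) | p1:(0,1)->(1,1) | p2:(0,4)->(1,4) | p3:(4,5)->(3,5) | p4:(3,3)->(2,3)
Step 2: p0:(2,4)->(2,5)->EXIT | p1:(1,1)->(1,0)->EXIT | p2:(1,4)->(2,4) | p3:(3,5)->(2,5)->EXIT | p4:(2,3)->(2,4)
Step 3: p0:escaped | p1:escaped | p2:(2,4)->(2,5)->EXIT | p3:escaped | p4:(2,4)->(2,5)->EXIT

ESCAPED ESCAPED ESCAPED ESCAPED ESCAPED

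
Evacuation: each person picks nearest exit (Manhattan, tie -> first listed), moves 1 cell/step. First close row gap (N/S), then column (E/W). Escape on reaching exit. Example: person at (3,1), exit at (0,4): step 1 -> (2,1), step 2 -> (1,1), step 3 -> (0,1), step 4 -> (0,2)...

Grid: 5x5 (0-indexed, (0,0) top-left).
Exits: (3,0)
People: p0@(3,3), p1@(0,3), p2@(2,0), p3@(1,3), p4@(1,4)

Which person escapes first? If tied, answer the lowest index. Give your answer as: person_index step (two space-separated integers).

Step 1: p0:(3,3)->(3,2) | p1:(0,3)->(1,3) | p2:(2,0)->(3,0)->EXIT | p3:(1,3)->(2,3) | p4:(1,4)->(2,4)
Step 2: p0:(3,2)->(3,1) | p1:(1,3)->(2,3) | p2:escaped | p3:(2,3)->(3,3) | p4:(2,4)->(3,4)
Step 3: p0:(3,1)->(3,0)->EXIT | p1:(2,3)->(3,3) | p2:escaped | p3:(3,3)->(3,2) | p4:(3,4)->(3,3)
Step 4: p0:escaped | p1:(3,3)->(3,2) | p2:escaped | p3:(3,2)->(3,1) | p4:(3,3)->(3,2)
Step 5: p0:escaped | p1:(3,2)->(3,1) | p2:escaped | p3:(3,1)->(3,0)->EXIT | p4:(3,2)->(3,1)
Step 6: p0:escaped | p1:(3,1)->(3,0)->EXIT | p2:escaped | p3:escaped | p4:(3,1)->(3,0)->EXIT
Exit steps: [3, 6, 1, 5, 6]
First to escape: p2 at step 1

Answer: 2 1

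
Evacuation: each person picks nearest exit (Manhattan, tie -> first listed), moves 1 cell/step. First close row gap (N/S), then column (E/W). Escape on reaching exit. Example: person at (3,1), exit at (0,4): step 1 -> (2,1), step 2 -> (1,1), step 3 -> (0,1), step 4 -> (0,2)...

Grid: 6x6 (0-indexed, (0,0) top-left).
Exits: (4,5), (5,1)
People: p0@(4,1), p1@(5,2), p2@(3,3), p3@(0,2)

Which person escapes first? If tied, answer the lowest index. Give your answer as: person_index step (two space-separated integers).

Step 1: p0:(4,1)->(5,1)->EXIT | p1:(5,2)->(5,1)->EXIT | p2:(3,3)->(4,3) | p3:(0,2)->(1,2)
Step 2: p0:escaped | p1:escaped | p2:(4,3)->(4,4) | p3:(1,2)->(2,2)
Step 3: p0:escaped | p1:escaped | p2:(4,4)->(4,5)->EXIT | p3:(2,2)->(3,2)
Step 4: p0:escaped | p1:escaped | p2:escaped | p3:(3,2)->(4,2)
Step 5: p0:escaped | p1:escaped | p2:escaped | p3:(4,2)->(5,2)
Step 6: p0:escaped | p1:escaped | p2:escaped | p3:(5,2)->(5,1)->EXIT
Exit steps: [1, 1, 3, 6]
First to escape: p0 at step 1

Answer: 0 1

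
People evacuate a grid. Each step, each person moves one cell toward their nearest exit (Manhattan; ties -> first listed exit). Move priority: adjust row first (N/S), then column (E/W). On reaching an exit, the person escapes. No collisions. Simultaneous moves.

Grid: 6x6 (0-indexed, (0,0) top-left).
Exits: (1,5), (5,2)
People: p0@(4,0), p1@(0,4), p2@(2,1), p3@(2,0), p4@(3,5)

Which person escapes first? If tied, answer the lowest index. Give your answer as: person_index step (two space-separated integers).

Answer: 1 2

Derivation:
Step 1: p0:(4,0)->(5,0) | p1:(0,4)->(1,4) | p2:(2,1)->(3,1) | p3:(2,0)->(3,0) | p4:(3,5)->(2,5)
Step 2: p0:(5,0)->(5,1) | p1:(1,4)->(1,5)->EXIT | p2:(3,1)->(4,1) | p3:(3,0)->(4,0) | p4:(2,5)->(1,5)->EXIT
Step 3: p0:(5,1)->(5,2)->EXIT | p1:escaped | p2:(4,1)->(5,1) | p3:(4,0)->(5,0) | p4:escaped
Step 4: p0:escaped | p1:escaped | p2:(5,1)->(5,2)->EXIT | p3:(5,0)->(5,1) | p4:escaped
Step 5: p0:escaped | p1:escaped | p2:escaped | p3:(5,1)->(5,2)->EXIT | p4:escaped
Exit steps: [3, 2, 4, 5, 2]
First to escape: p1 at step 2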